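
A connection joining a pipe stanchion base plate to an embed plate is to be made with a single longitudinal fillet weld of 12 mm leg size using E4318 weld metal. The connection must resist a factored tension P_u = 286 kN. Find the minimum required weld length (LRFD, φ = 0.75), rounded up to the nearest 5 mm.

E43XX → F_EXX = 430 MPa.
Throat t_e = 0.707 × 12 = 8.484 mm.
φr_n = 0.75 × 0.6 × 430 × 8.484 × 10⁻³ = 1.642 kN/mm.
L_req = P_u / φr_n = 286 / 1.642 = 174.2 mm total.
Round up → use L = 175 mm.

L = 175 mm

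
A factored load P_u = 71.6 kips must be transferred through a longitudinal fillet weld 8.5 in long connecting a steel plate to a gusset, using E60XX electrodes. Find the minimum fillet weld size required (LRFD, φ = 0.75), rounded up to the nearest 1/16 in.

w = 1/2 in

E60XX → F_EXX = 60 ksi.
Total weld length L = 8.5 in.
Required throat t_e = P_u / (φ × 0.6 F_EXX × L) = 71.6 / (0.75 × 0.6 × 60 × 8.5) = 0.312 in.
Required leg w = t_e / 0.707 = 0.4413 in → use 1/2 in.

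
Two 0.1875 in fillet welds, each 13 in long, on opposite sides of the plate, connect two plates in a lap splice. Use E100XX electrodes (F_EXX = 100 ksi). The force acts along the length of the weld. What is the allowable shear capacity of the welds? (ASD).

Effective throat t_e = 0.707 × 0.1875 = 0.1326 in.
Total length L = 26 in; A_we = 0.1326 × 26 = 3.447 in².
F_nw = 0.6 F_EXX = 0.6 × 100 = 60 ksi.
R_n = 60 × 3.447 = 206.8 kip; R_n/Ω = 206.8/2.0 = 103.4 kip.

R_n/Ω ≈ 103 kip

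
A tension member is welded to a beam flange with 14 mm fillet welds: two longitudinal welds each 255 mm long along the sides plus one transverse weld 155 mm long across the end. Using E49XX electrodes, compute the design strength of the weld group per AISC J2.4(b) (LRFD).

E49XX → F_EXX = 490 MPa.
t_e = 0.707 × 14 = 9.898 mm.
R_nwl = 0.6 × 490 × 9.898 × 510 × 10⁻³ = 1484 kN (longitudinal, 2 welds).
R_nwt = 0.6 × 490 × 9.898 × 155 × 10⁻³ = 451.1 kN (transverse, base value).
(i) R_nwl + R_nwt = 1935 kN; (ii) 0.85 R_nwl + 1.5 R_nwt = 1938 kN.
R_n = max = 1938 kN [governs: (ii)]; φR_n = 1454 kN.

φR_n ≈ 1450 kN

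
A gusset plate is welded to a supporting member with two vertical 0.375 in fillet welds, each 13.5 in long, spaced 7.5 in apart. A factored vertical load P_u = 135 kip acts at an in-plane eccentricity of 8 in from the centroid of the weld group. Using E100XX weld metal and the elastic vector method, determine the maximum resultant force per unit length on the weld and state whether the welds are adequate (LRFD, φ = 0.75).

E100XX → F_EXX = 100 ksi.
Total weld length L_w = 27 in. Treat welds as unit-width lines.
Polar moment about centroid: J = 2[d³/12 + d(b/2)²] = 2[13.5³/12 + 13.5×3.75²] = 789.8 in³.
Direct shear f_v = P/L_w = 135 / 27 = 5 kip/in (vertical).
Torsion M = P·e = 135 × 8 = 1080 kip·in.
Critical point at (x, y) = (3.75, 6.75) from centroid. f_tx = M·y/J = 9.231 kip/in; f_ty = M·x/J = 5.128 kip/in.
Resultant f_max = √[f_tx² + (f_v + f_ty)²] = √[9.231² + (5 + 5.128)²] = 13.7 kip/in.
Capacity per unit length: φr_n = 0.75 × 0.6 × 100 × (0.707 × 0.375) = 11.93 kip/in.
13.7 > 11.93 → NOT adequate.

f_max ≈ 13.7 kip/in; NOT adequate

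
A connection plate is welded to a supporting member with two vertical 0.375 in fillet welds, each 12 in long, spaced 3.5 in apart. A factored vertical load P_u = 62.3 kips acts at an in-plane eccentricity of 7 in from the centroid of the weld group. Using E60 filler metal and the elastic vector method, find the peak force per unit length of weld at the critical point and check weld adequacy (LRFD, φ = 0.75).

E60XX → F_EXX = 60 ksi.
Total weld length L_w = 24 in. Treat welds as unit-width lines.
Polar moment about centroid: J = 2[d³/12 + d(b/2)²] = 2[12³/12 + 12×1.75²] = 361.5 in³.
Direct shear f_v = P/L_w = 62.3 / 24 = 2.596 kip/in (vertical).
Torsion M = P·e = 62.3 × 7 = 436.1 kip·in.
Critical point at (x, y) = (1.75, 6) from centroid. f_tx = M·y/J = 7.238 kip/in; f_ty = M·x/J = 2.111 kip/in.
Resultant f_max = √[f_tx² + (f_v + f_ty)²] = √[7.238² + (2.596 + 2.111)²] = 8.634 kip/in.
Capacity per unit length: φr_n = 0.75 × 0.6 × 60 × (0.707 × 0.375) = 7.158 kip/in.
8.634 > 7.158 → NOT adequate.

f_max ≈ 8.63 kip/in; NOT adequate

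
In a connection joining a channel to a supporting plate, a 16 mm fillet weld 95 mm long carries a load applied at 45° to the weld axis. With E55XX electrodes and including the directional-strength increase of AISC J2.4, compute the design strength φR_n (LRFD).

E55XX → F_EXX = 550 MPa.
t_e = 0.707 × 16 = 11.31 mm; A_we = 11.31 × 95 = 1075 mm².
Directional factor: 1.0 + 0.5 sin^1.5(45°) = 1.297.
F_nw = 0.6 × 550 × 1.297 = 428.1 MPa.
φR_n = 0.75 × 428.1 × 1075 × 10⁻³ = 345 kN.

φR_n ≈ 345 kN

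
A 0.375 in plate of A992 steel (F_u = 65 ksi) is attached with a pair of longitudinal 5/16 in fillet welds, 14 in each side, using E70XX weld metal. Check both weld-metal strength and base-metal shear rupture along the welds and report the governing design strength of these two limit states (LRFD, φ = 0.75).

E70XX → F_EXX = 70 ksi.
t_e = 0.707 × 0.3125 = 0.2209 in; L = 28 in.
Weld metal: φR_n = 0.75 × 0.6 × 70 × 0.2209 × 28 = 194.9 kip.
Base metal (shear rupture): φR_n = 0.75 × 0.6 × 65 × 0.375 × 28 = 307.1 kip.
Governing: weld metal.

φR_n ≈ 195 kip (weld metal governs)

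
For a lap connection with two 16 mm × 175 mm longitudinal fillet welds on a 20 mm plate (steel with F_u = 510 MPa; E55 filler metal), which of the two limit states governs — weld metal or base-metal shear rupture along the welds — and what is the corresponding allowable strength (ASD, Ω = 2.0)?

R_n/Ω ≈ 653 kN (weld metal governs)

E55XX → F_EXX = 550 MPa.
t_e = 0.707 × 16 = 11.31 mm; L = 350 mm.
Weld metal: R_n/Ω = (1/2.0) × 0.6 × 550 × 11.31 × 350 × 10⁻³ = 653.3 kN.
Base metal (shear rupture): R_n/Ω = (1/2.0) × 0.6 × 510 × 20 × 350 × 10⁻³ = 1071 kN.
Governing: weld metal.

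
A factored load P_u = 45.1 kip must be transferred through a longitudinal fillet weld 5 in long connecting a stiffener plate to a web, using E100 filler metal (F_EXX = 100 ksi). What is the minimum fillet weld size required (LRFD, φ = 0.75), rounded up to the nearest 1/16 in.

w = 5/16 in

Total weld length L = 5 in.
Required throat t_e = P_u / (φ × 0.6 F_EXX × L) = 45.1 / (0.75 × 0.6 × 100 × 5) = 0.2004 in.
Required leg w = t_e / 0.707 = 0.2835 in → use 5/16 in.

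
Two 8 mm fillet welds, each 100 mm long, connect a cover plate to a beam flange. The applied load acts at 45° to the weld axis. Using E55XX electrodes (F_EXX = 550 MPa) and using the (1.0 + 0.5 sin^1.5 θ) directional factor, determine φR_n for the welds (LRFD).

φR_n ≈ 363 kN

t_e = 0.707 × 8 = 5.656 mm; A_we = 5.656 × 200 = 1131 mm².
Directional factor: 1.0 + 0.5 sin^1.5(45°) = 1.297.
F_nw = 0.6 × 550 × 1.297 = 428.1 MPa.
φR_n = 0.75 × 428.1 × 1131 × 10⁻³ = 363.2 kN.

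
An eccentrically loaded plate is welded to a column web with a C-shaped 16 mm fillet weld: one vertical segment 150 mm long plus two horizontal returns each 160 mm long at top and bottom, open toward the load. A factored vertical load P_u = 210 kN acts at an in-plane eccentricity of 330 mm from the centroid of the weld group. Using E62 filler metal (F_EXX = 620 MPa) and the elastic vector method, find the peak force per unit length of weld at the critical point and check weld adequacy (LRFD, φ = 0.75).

f_max ≈ 3000 N/mm; adequate

Total weld length L_w = 470 mm. Treat welds as unit-width lines.
Centroid: x̄ = 2×160×80 / 470 = 54.47 mm from the vertical weld.
Polar moment about centroid: J = I_x + I_y = [150³/12 + 2×160×75²] + [150×54.47² + 2(160³/12 + 160×25.53²)] = 3418000 mm³.
Direct shear f_v = P/L_w = 210×10³ / 470 = 446.8 N/mm (vertical).
Torsion M = P·e = 210×10³ × 330 = 69300000 N·mm.
Critical point at (x, y) = (105.5, 75) from centroid. f_tx = M·y/J = 1521 N/mm; f_ty = M·x/J = 2140 N/mm.
Resultant f_max = √[f_tx² + (f_v + f_ty)²] = √[1521² + (446.8 + 2140)²] = 3001 N/mm.
Capacity per unit length: φr_n = 0.75 × 0.6 × 620 × (0.707 × 16) = 3156 N/mm.
3001 ≤ 3156 → adequate.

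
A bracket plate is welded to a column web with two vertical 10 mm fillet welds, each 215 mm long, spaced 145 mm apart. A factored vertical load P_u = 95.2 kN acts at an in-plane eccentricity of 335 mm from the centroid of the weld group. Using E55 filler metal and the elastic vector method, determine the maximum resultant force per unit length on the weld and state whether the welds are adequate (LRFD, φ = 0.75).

f_max ≈ 1190 N/mm; adequate

E55XX → F_EXX = 550 MPa.
Total weld length L_w = 430 mm. Treat welds as unit-width lines.
Polar moment about centroid: J = 2[d³/12 + d(b/2)²] = 2[215³/12 + 215×72.5²] = 3917000 mm³.
Direct shear f_v = P/L_w = 95.2×10³ / 430 = 221.4 N/mm (vertical).
Torsion M = P·e = 95.2×10³ × 335 = 31892000 N·mm.
Critical point at (x, y) = (72.5, 107.5) from centroid. f_tx = M·y/J = 875.4 N/mm; f_ty = M·x/J = 590.4 N/mm.
Resultant f_max = √[f_tx² + (f_v + f_ty)²] = √[875.4² + (221.4 + 590.4)²] = 1194 N/mm.
Capacity per unit length: φr_n = 0.75 × 0.6 × 550 × (0.707 × 10) = 1750 N/mm.
1194 ≤ 1750 → adequate.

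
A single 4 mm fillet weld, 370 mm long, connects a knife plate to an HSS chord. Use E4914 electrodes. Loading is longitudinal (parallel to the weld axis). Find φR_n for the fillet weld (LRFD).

E49XX → F_EXX = 490 MPa.
Effective throat t_e = 0.707 × 4 = 2.828 mm.
Total length L = 370 mm; A_we = 2.828 × 370 = 1046 mm².
F_nw = 0.6 F_EXX = 0.6 × 490 = 294 MPa.
φR_n = 0.75 × 294 × 1046 × 10⁻³ = 230.7 kN.

φR_n ≈ 231 kN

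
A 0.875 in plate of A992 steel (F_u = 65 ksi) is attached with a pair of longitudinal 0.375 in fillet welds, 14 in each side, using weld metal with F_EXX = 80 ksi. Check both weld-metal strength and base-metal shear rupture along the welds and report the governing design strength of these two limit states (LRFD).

φR_n ≈ 267 kips (weld metal governs)

t_e = 0.707 × 0.375 = 0.2651 in; L = 28 in.
Weld metal: φR_n = 0.75 × 0.6 × 80 × 0.2651 × 28 = 267.2 kips.
Base metal (shear rupture): φR_n = 0.75 × 0.6 × 65 × 0.875 × 28 = 716.6 kips.
Governing: weld metal.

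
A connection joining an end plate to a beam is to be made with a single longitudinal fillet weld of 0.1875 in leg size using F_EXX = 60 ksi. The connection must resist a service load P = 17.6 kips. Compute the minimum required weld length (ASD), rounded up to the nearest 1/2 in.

L = 7.5 in

Throat t_e = 0.707 × 0.1875 = 0.1326 in.
r_n/Ω = (0.6 × 60 × 0.1326) / 2.0 = 2.386 kip/in.
L_req = P / (r_n/Ω) = 17.6 / 2.386 = 7.376 in total.
Round up → use L = 7.5 in.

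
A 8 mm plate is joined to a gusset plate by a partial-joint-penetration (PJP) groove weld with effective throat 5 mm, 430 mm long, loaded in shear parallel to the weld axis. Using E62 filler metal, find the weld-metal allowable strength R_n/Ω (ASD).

R_n/Ω ≈ 400 kN

E62XX → F_EXX = 620 MPa.
Effective throat (given) t_e = 5 mm.
A_we = 5 × 430 = 2150 mm².
F_nw = 0.6 F_EXX = 372 MPa.
R_n/Ω = (372 × 2150) / 2.0 × 10⁻³ = 399.9 kN.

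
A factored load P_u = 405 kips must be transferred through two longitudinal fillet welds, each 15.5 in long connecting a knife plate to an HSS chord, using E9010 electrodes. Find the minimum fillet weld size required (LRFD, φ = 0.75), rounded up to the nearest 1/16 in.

w = 1/2 in

E90XX → F_EXX = 90 ksi.
Total weld length L = 31 in.
Required throat t_e = P_u / (φ × 0.6 F_EXX × L) = 405 / (0.75 × 0.6 × 90 × 31) = 0.3226 in.
Required leg w = t_e / 0.707 = 0.4563 in → use 1/2 in.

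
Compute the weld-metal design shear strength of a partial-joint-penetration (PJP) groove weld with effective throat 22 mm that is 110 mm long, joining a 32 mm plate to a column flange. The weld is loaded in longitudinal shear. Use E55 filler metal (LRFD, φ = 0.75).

φR_n ≈ 599 kN

E55XX → F_EXX = 550 MPa.
Effective throat (given) t_e = 22 mm.
A_we = 22 × 110 = 2420 mm².
F_nw = 0.6 F_EXX = 330 MPa.
φR_n = 0.75 × 330 × 2420 × 10⁻³ = 599 kN.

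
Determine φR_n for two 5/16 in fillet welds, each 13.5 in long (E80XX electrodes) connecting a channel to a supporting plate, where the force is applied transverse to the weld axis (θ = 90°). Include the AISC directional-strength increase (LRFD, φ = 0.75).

E80XX → F_EXX = 80 ksi.
t_e = 0.707 × 0.3125 = 0.2209 in; A_we = 0.2209 × 27 = 5.965 in².
Directional factor: 1.0 + 0.5 sin^1.5(90°) = 1.5.
F_nw = 0.6 × 80 × 1.5 = 72 ksi.
φR_n = 0.75 × 72 × 5.965 = 322.1 kip.

φR_n ≈ 322 kip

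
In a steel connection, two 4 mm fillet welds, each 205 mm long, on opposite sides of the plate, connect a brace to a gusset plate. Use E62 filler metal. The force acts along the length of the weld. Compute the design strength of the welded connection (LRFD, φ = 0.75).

E62XX → F_EXX = 620 MPa.
Effective throat t_e = 0.707 × 4 = 2.828 mm.
Total length L = 410 mm; A_we = 2.828 × 410 = 1159 mm².
F_nw = 0.6 F_EXX = 0.6 × 620 = 372 MPa.
φR_n = 0.75 × 372 × 1159 × 10⁻³ = 323.5 kN.

φR_n ≈ 323 kN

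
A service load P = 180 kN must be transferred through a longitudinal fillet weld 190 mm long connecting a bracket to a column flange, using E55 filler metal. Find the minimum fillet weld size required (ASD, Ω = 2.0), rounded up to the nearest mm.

E55XX → F_EXX = 550 MPa.
Total weld length L = 190 mm.
Required throat t_e = P × Ω / (0.6 F_EXX × L) = 180 × 2.0 / (0.6 × 550 × 190 × 10⁻³) = 5.742 mm.
Required leg w = t_e / 0.707 = 8.121 mm → use 9 mm.

w = 9 mm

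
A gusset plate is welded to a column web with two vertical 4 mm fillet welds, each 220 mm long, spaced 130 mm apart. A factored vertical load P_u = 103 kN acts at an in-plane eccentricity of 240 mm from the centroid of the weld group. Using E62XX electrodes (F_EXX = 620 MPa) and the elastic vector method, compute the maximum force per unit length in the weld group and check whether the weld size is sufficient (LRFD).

f_max ≈ 1010 N/mm; NOT adequate

Total weld length L_w = 440 mm. Treat welds as unit-width lines.
Polar moment about centroid: J = 2[d³/12 + d(b/2)²] = 2[220³/12 + 220×65²] = 3634000 mm³.
Direct shear f_v = P/L_w = 103×10³ / 440 = 234.1 N/mm (vertical).
Torsion M = P·e = 103×10³ × 240 = 24720000 N·mm.
Critical point at (x, y) = (65, 110) from centroid. f_tx = M·y/J = 748.3 N/mm; f_ty = M·x/J = 442.2 N/mm.
Resultant f_max = √[f_tx² + (f_v + f_ty)²] = √[748.3² + (234.1 + 442.2)²] = 1009 N/mm.
Capacity per unit length: φr_n = 0.75 × 0.6 × 620 × (0.707 × 4) = 789 N/mm.
1009 > 789 → NOT adequate.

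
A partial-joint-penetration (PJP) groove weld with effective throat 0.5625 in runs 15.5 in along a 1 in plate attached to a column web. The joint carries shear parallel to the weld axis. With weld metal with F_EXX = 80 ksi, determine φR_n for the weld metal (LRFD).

φR_n ≈ 314 kip

Effective throat (given) t_e = 0.5625 in.
A_we = 0.5625 × 15.5 = 8.719 in².
F_nw = 0.6 F_EXX = 48 ksi.
φR_n = 0.75 × 48 × 8.719 = 313.9 kip.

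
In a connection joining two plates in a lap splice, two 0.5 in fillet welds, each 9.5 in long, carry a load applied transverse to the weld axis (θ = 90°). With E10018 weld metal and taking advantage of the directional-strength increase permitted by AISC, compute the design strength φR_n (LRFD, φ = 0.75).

φR_n ≈ 453 kip

E100XX → F_EXX = 100 ksi.
t_e = 0.707 × 0.5 = 0.3535 in; A_we = 0.3535 × 19 = 6.716 in².
Directional factor: 1.0 + 0.5 sin^1.5(90°) = 1.5.
F_nw = 0.6 × 100 × 1.5 = 90 ksi.
φR_n = 0.75 × 90 × 6.716 = 453.4 kip.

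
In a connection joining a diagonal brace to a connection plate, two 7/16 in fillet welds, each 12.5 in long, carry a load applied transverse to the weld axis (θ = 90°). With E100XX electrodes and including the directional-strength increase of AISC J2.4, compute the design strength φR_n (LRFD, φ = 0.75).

E100XX → F_EXX = 100 ksi.
t_e = 0.707 × 0.4375 = 0.3093 in; A_we = 0.3093 × 25 = 7.733 in².
Directional factor: 1.0 + 0.5 sin^1.5(90°) = 1.5.
F_nw = 0.6 × 100 × 1.5 = 90 ksi.
φR_n = 0.75 × 90 × 7.733 = 522 kip.

φR_n ≈ 522 kip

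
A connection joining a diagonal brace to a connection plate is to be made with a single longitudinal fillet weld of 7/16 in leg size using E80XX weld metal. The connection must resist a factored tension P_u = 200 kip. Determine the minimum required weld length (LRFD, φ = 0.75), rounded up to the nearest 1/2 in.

L = 18 in

E80XX → F_EXX = 80 ksi.
Throat t_e = 0.707 × 0.4375 = 0.3093 in.
φr_n = 0.75 × 0.6 × 80 × 0.3093 = 11.14 kip/in.
L_req = P_u / φr_n = 200 / 11.14 = 17.96 in total.
Round up → use L = 18 in.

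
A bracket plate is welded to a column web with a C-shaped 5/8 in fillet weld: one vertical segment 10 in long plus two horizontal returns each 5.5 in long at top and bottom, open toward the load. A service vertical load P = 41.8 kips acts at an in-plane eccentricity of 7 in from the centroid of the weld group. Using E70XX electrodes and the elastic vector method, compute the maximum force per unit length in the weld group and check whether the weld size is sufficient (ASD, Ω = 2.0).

E70XX → F_EXX = 70 ksi.
Total weld length L_w = 21 in. Treat welds as unit-width lines.
Centroid: x̄ = 2×5.5×2.75 / 21 = 1.44 in from the vertical weld.
Polar moment about centroid: J = I_x + I_y = [10³/12 + 2×5.5×5²] + [10×1.44² + 2(5.5³/12 + 5.5×1.31²)] = 425.7 in³.
Direct shear f_v = P/L_w = 41.8 / 21 = 1.99 kip/in (vertical).
Torsion M = P·e = 41.8 × 7 = 292.6 kip·in.
Critical point at (x, y) = (4.06, 5) from centroid. f_tx = M·y/J = 3.437 kip/in; f_ty = M·x/J = 2.79 kip/in.
Resultant f_max = √[f_tx² + (f_v + f_ty)²] = √[3.437² + (1.99 + 2.79)²] = 5.888 kip/in.
Capacity per unit length: r_n/Ω = (1/2.0) × 0.6 × 70 × (0.707 × 0.625) = 9.279 kip/in.
5.888 ≤ 9.279 → adequate.

f_max ≈ 5.89 kip/in; adequate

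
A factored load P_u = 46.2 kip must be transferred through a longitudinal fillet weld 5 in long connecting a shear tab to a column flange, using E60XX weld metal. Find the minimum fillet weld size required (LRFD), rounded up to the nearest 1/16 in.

w = 1/2 in

E60XX → F_EXX = 60 ksi.
Total weld length L = 5 in.
Required throat t_e = P_u / (φ × 0.6 F_EXX × L) = 46.2 / (0.75 × 0.6 × 60 × 5) = 0.3422 in.
Required leg w = t_e / 0.707 = 0.484 in → use 1/2 in.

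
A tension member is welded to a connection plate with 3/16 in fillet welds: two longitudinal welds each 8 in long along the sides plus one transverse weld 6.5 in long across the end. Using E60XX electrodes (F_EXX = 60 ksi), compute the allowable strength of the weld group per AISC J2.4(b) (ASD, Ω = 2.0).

R_n/Ω ≈ 55.7 kip

t_e = 0.707 × 0.1875 = 0.1326 in.
R_nwl = 0.6 × 60 × 0.1326 × 16 = 76.36 kip (longitudinal, 2 welds).
R_nwt = 0.6 × 60 × 0.1326 × 6.5 = 31.02 kip (transverse, base value).
(i) R_nwl + R_nwt = 107.4 kip; (ii) 0.85 R_nwl + 1.5 R_nwt = 111.4 kip.
R_n = max = 111.4 kip [governs: (ii)]; R_n/Ω = 55.72 kip.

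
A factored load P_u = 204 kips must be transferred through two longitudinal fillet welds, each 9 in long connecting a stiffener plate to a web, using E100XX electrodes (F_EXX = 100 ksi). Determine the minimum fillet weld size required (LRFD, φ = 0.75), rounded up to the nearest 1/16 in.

w = 3/8 in

Total weld length L = 18 in.
Required throat t_e = P_u / (φ × 0.6 F_EXX × L) = 204 / (0.75 × 0.6 × 100 × 18) = 0.2519 in.
Required leg w = t_e / 0.707 = 0.3562 in → use 3/8 in.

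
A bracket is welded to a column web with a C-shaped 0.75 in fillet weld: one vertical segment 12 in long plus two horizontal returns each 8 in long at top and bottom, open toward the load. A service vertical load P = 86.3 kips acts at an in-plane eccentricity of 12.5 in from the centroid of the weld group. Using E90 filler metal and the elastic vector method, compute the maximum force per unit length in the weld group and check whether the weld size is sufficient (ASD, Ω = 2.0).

f_max ≈ 12.1 kip/in; adequate

E90XX → F_EXX = 90 ksi.
Total weld length L_w = 28 in. Treat welds as unit-width lines.
Centroid: x̄ = 2×8×4 / 28 = 2.286 in from the vertical weld.
Polar moment about centroid: J = I_x + I_y = [12³/12 + 2×8×6²] + [12×2.286² + 2(8³/12 + 8×1.714²)] = 915 in³.
Direct shear f_v = P/L_w = 86.3 / 28 = 3.082 kip/in (vertical).
Torsion M = P·e = 86.3 × 12.5 = 1078.8 kip·in.
Critical point at (x, y) = (5.714, 6) from centroid. f_tx = M·y/J = 7.073 kip/in; f_ty = M·x/J = 6.737 kip/in.
Resultant f_max = √[f_tx² + (f_v + f_ty)²] = √[7.073² + (3.082 + 6.737)²] = 12.1 kip/in.
Capacity per unit length: r_n/Ω = (1/2.0) × 0.6 × 90 × (0.707 × 0.75) = 14.32 kip/in.
12.1 ≤ 14.32 → adequate.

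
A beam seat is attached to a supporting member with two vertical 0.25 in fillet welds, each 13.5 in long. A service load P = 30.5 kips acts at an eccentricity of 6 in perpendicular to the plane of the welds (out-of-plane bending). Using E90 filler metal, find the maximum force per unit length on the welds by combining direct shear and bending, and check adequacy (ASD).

E90XX → F_EXX = 90 ksi.
L_w = 2 × 13.5 = 27 in; section modulus (unit throat) S = 2 × L²/6 = 60.75 in².
Direct shear f_v = P/L_w = 30.5/27 = 1.13 kip/in.
Moment M = P × e = 30.5 × 6 = 183 kip·in; bending f_b = M/S = 3.012 kip/in.
f_max = √(f_v² + f_b²) = √(1.13² + 3.012²) = 3.217 kip/in.
r_n/Ω = (1/2.0) × 0.6 × 90 × (0.707 × 0.25) = 4.772 kip/in → adequate.

f_max ≈ 3.22 kip/in; adequate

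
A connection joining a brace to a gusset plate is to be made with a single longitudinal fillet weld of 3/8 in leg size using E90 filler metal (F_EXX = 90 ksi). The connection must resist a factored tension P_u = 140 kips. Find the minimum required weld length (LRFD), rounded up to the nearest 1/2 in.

Throat t_e = 0.707 × 0.375 = 0.2651 in.
φr_n = 0.75 × 0.6 × 90 × 0.2651 = 10.74 kips/in.
L_req = P_u / φr_n = 140 / 10.74 = 13.04 in total.
Round up → use L = 13.5 in.

L = 13.5 in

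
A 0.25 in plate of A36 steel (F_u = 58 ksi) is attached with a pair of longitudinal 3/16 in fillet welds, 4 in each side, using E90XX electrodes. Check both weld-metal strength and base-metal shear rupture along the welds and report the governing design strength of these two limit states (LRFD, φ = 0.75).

φR_n ≈ 43 kip (weld metal governs)

E90XX → F_EXX = 90 ksi.
t_e = 0.707 × 0.1875 = 0.1326 in; L = 8 in.
Weld metal: φR_n = 0.75 × 0.6 × 90 × 0.1326 × 8 = 42.95 kip.
Base metal (shear rupture): φR_n = 0.75 × 0.6 × 58 × 0.25 × 8 = 52.2 kip.
Governing: weld metal.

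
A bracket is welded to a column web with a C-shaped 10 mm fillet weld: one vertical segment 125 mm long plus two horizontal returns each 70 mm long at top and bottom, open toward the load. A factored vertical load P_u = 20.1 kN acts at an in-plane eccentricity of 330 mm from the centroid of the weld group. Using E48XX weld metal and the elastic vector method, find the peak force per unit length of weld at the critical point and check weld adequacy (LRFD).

E48XX → F_EXX = 480 MPa.
Total weld length L_w = 265 mm. Treat welds as unit-width lines.
Centroid: x̄ = 2×70×35 / 265 = 18.49 mm from the vertical weld.
Polar moment about centroid: J = I_x + I_y = [125³/12 + 2×70×62.5²] + [125×18.49² + 2(70³/12 + 70×16.51²)] = 847700 mm³.
Direct shear f_v = P/L_w = 20.1×10³ / 265 = 75.85 N/mm (vertical).
Torsion M = P·e = 20.1×10³ × 330 = 6633000 N·mm.
Critical point at (x, y) = (51.51, 62.5) from centroid. f_tx = M·y/J = 489 N/mm; f_ty = M·x/J = 403 N/mm.
Resultant f_max = √[f_tx² + (f_v + f_ty)²] = √[489² + (75.85 + 403)²] = 684.5 N/mm.
Capacity per unit length: φr_n = 0.75 × 0.6 × 480 × (0.707 × 10) = 1527 N/mm.
684.5 ≤ 1527 → adequate.

f_max ≈ 684 N/mm; adequate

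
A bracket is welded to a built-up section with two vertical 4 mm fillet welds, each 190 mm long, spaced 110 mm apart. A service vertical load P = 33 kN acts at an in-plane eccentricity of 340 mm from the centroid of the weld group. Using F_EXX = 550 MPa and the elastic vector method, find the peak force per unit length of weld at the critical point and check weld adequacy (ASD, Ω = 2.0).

Total weld length L_w = 380 mm. Treat welds as unit-width lines.
Polar moment about centroid: J = 2[d³/12 + d(b/2)²] = 2[190³/12 + 190×55²] = 2293000 mm³.
Direct shear f_v = P/L_w = 33×10³ / 380 = 86.84 N/mm (vertical).
Torsion M = P·e = 33×10³ × 340 = 11220000 N·mm.
Critical point at (x, y) = (55, 95) from centroid. f_tx = M·y/J = 464.9 N/mm; f_ty = M·x/J = 269.2 N/mm.
Resultant f_max = √[f_tx² + (f_v + f_ty)²] = √[464.9² + (86.84 + 269.2)²] = 585.6 N/mm.
Capacity per unit length: r_n/Ω = (1/2.0) × 0.6 × 550 × (0.707 × 4) = 466.6 N/mm.
585.6 > 466.6 → NOT adequate.

f_max ≈ 586 N/mm; NOT adequate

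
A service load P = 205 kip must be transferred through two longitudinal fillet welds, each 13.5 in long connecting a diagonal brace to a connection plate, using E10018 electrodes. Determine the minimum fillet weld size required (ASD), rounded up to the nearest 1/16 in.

E100XX → F_EXX = 100 ksi.
Total weld length L = 27 in.
Required throat t_e = P × Ω / (0.6 F_EXX × L) = 205 × 2.0 / (0.6 × 100 × 27) = 0.2531 in.
Required leg w = t_e / 0.707 = 0.358 in → use 3/8 in.

w = 3/8 in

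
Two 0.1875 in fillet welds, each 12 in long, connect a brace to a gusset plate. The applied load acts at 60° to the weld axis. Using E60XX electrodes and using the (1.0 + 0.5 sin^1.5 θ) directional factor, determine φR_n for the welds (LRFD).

E60XX → F_EXX = 60 ksi.
t_e = 0.707 × 0.1875 = 0.1326 in; A_we = 0.1326 × 24 = 3.181 in².
Directional factor: 1.0 + 0.5 sin^1.5(60°) = 1.403.
F_nw = 0.6 × 60 × 1.403 = 50.51 ksi.
φR_n = 0.75 × 50.51 × 3.181 = 120.5 kips.

φR_n ≈ 121 kips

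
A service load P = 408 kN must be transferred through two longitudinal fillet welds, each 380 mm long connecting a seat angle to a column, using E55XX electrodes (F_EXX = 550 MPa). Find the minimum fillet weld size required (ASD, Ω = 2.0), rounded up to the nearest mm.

w = 5 mm

Total weld length L = 760 mm.
Required throat t_e = P × Ω / (0.6 F_EXX × L) = 408 × 2.0 / (0.6 × 550 × 760 × 10⁻³) = 3.254 mm.
Required leg w = t_e / 0.707 = 4.602 mm → use 5 mm.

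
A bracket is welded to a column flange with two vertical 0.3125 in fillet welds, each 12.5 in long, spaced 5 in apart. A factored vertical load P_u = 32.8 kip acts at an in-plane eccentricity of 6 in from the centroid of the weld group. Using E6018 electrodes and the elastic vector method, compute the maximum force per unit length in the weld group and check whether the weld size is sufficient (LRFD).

f_max ≈ 3.46 kip/in; adequate

E60XX → F_EXX = 60 ksi.
Total weld length L_w = 25 in. Treat welds as unit-width lines.
Polar moment about centroid: J = 2[d³/12 + d(b/2)²] = 2[12.5³/12 + 12.5×2.5²] = 481.8 in³.
Direct shear f_v = P/L_w = 32.8 / 25 = 1.312 kip/in (vertical).
Torsion M = P·e = 32.8 × 6 = 196.8 kip·in.
Critical point at (x, y) = (2.5, 6.25) from centroid. f_tx = M·y/J = 2.553 kip/in; f_ty = M·x/J = 1.021 kip/in.
Resultant f_max = √[f_tx² + (f_v + f_ty)²] = √[2.553² + (1.312 + 1.021)²] = 3.459 kip/in.
Capacity per unit length: φr_n = 0.75 × 0.6 × 60 × (0.707 × 0.3125) = 5.965 kip/in.
3.459 ≤ 5.965 → adequate.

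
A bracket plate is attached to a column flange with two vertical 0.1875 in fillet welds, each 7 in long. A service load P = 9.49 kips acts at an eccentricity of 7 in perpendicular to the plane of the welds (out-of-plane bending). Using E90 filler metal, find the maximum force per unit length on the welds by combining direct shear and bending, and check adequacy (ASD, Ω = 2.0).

f_max ≈ 4.12 kip/in; NOT adequate

E90XX → F_EXX = 90 ksi.
L_w = 2 × 7 = 14 in; section modulus (unit throat) S = 2 × L²/6 = 16.33 in².
Direct shear f_v = P/L_w = 9.49/14 = 0.6779 kip/in.
Moment M = P × e = 9.49 × 7 = 66.43 kip·in; bending f_b = M/S = 4.067 kip/in.
f_max = √(f_v² + f_b²) = √(0.6779² + 4.067²) = 4.123 kip/in.
r_n/Ω = (1/2.0) × 0.6 × 90 × (0.707 × 0.1875) = 3.579 kip/in → NOT adequate.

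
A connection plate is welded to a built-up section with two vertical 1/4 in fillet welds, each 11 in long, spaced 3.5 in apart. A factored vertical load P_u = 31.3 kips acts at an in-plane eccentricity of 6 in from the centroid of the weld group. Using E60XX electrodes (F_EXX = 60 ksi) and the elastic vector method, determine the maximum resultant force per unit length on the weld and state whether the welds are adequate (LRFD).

f_max ≈ 4.39 kip/in; adequate

Total weld length L_w = 22 in. Treat welds as unit-width lines.
Polar moment about centroid: J = 2[d³/12 + d(b/2)²] = 2[11³/12 + 11×1.75²] = 289.2 in³.
Direct shear f_v = P/L_w = 31.3 / 22 = 1.423 kip/in (vertical).
Torsion M = P·e = 31.3 × 6 = 187.8 kip·in.
Critical point at (x, y) = (1.75, 5.5) from centroid. f_tx = M·y/J = 3.571 kip/in; f_ty = M·x/J = 1.136 kip/in.
Resultant f_max = √[f_tx² + (f_v + f_ty)²] = √[3.571² + (1.423 + 1.136)²] = 4.394 kip/in.
Capacity per unit length: φr_n = 0.75 × 0.6 × 60 × (0.707 × 0.25) = 4.772 kip/in.
4.394 ≤ 4.772 → adequate.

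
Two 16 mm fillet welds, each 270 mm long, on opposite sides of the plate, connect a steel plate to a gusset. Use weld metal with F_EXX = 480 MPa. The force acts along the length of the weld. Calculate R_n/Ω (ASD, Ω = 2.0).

Effective throat t_e = 0.707 × 16 = 11.31 mm.
Total length L = 540 mm; A_we = 11.31 × 540 = 6108 mm².
F_nw = 0.6 F_EXX = 0.6 × 480 = 288 MPa.
R_n = 288 × 6108 × 10⁻³ = 1759 kN; R_n/Ω = 1759/2.0 = 879.6 kN.

R_n/Ω ≈ 880 kN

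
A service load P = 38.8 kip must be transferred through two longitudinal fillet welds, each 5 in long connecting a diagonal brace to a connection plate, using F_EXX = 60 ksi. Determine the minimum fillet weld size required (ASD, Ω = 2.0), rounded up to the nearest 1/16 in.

w = 5/16 in

Total weld length L = 10 in.
Required throat t_e = P × Ω / (0.6 F_EXX × L) = 38.8 × 2.0 / (0.6 × 60 × 10) = 0.2156 in.
Required leg w = t_e / 0.707 = 0.3049 in → use 5/16 in.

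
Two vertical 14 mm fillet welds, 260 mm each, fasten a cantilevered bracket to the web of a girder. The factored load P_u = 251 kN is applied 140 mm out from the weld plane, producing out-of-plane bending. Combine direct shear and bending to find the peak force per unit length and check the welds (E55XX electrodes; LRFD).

f_max ≈ 1630 N/mm; adequate

E55XX → F_EXX = 550 MPa.
L_w = 2 × 260 = 520 mm; section modulus (unit throat) S = 2 × L²/6 = 22530 mm².
Direct shear f_v = P/L_w = 251×10³/520 = 482.7 N/mm.
Moment M = P × e = 251×10³ × 140 = 35140000 N·mm; bending f_b = M/S = 1559 N/mm.
f_max = √(f_v² + f_b²) = √(482.7² + 1559²) = 1632 N/mm.
φr_n = 0.75 × 0.6 × 550 × (0.707 × 14) = 2450 N/mm → adequate.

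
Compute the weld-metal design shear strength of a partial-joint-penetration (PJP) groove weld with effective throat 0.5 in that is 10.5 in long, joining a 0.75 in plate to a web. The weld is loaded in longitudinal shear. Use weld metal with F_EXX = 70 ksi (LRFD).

Effective throat (given) t_e = 0.5 in.
A_we = 0.5 × 10.5 = 5.25 in².
F_nw = 0.6 F_EXX = 42 ksi.
φR_n = 0.75 × 42 × 5.25 = 165.4 kips.

φR_n ≈ 165 kips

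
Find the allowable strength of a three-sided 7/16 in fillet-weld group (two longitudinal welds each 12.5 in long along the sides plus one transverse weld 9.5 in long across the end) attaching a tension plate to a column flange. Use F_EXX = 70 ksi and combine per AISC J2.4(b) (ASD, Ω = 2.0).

R_n/Ω ≈ 231 kip

t_e = 0.707 × 0.4375 = 0.3093 in.
R_nwl = 0.6 × 70 × 0.3093 × 25 = 324.8 kip (longitudinal, 2 welds).
R_nwt = 0.6 × 70 × 0.3093 × 9.5 = 123.4 kip (transverse, base value).
(i) R_nwl + R_nwt = 448.2 kip; (ii) 0.85 R_nwl + 1.5 R_nwt = 461.2 kip.
R_n = max = 461.2 kip [governs: (ii)]; R_n/Ω = 230.6 kip.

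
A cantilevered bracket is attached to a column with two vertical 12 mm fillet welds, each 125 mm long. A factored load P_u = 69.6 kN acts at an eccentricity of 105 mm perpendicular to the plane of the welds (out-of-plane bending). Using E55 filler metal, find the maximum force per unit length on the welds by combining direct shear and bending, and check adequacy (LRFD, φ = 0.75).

E55XX → F_EXX = 550 MPa.
L_w = 2 × 125 = 250 mm; section modulus (unit throat) S = 2 × L²/6 = 5208 mm².
Direct shear f_v = P/L_w = 69.6×10³/250 = 278.4 N/mm.
Moment M = P × e = 69.6×10³ × 105 = 7308000 N·mm; bending f_b = M/S = 1403 N/mm.
f_max = √(f_v² + f_b²) = √(278.4² + 1403²) = 1430 N/mm.
φr_n = 0.75 × 0.6 × 550 × (0.707 × 12) = 2100 N/mm → adequate.

f_max ≈ 1430 N/mm; adequate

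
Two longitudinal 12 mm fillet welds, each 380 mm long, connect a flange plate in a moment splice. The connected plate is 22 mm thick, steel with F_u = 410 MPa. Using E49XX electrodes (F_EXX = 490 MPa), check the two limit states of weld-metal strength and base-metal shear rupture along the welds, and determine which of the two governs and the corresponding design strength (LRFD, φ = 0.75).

t_e = 0.707 × 12 = 8.484 mm; L = 760 mm.
Weld metal: φR_n = 0.75 × 0.6 × 490 × 8.484 × 760 × 10⁻³ = 1422 kN.
Base metal (shear rupture): φR_n = 0.75 × 0.6 × 410 × 22 × 760 × 10⁻³ = 3085 kN.
Governing: weld metal.

φR_n ≈ 1420 kN (weld metal governs)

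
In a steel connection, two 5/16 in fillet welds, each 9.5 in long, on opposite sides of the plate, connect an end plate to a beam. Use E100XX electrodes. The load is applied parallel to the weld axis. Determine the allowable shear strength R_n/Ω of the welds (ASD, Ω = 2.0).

E100XX → F_EXX = 100 ksi.
Effective throat t_e = 0.707 × 0.3125 = 0.2209 in.
Total length L = 19 in; A_we = 0.2209 × 19 = 4.198 in².
F_nw = 0.6 F_EXX = 0.6 × 100 = 60 ksi.
R_n = 60 × 4.198 = 251.9 kip; R_n/Ω = 251.9/2.0 = 125.9 kip.

R_n/Ω ≈ 126 kip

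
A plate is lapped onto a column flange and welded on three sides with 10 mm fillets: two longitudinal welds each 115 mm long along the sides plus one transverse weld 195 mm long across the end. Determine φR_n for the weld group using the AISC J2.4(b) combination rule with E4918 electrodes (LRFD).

E49XX → F_EXX = 490 MPa.
t_e = 0.707 × 10 = 7.07 mm.
R_nwl = 0.6 × 490 × 7.07 × 230 × 10⁻³ = 478.1 kN (longitudinal, 2 welds).
R_nwt = 0.6 × 490 × 7.07 × 195 × 10⁻³ = 405.3 kN (transverse, base value).
(i) R_nwl + R_nwt = 883.4 kN; (ii) 0.85 R_nwl + 1.5 R_nwt = 1014 kN.
R_n = max = 1014 kN [governs: (ii)]; φR_n = 760.8 kN.

φR_n ≈ 761 kN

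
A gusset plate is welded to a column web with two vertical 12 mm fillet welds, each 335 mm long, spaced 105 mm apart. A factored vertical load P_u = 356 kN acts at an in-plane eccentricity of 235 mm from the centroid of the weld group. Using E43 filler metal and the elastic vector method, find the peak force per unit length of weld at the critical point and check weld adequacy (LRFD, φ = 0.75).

E43XX → F_EXX = 430 MPa.
Total weld length L_w = 670 mm. Treat welds as unit-width lines.
Polar moment about centroid: J = 2[d³/12 + d(b/2)²] = 2[335³/12 + 335×52.5²] = 8113000 mm³.
Direct shear f_v = P/L_w = 356×10³ / 670 = 531.3 N/mm (vertical).
Torsion M = P·e = 356×10³ × 235 = 83660000 N·mm.
Critical point at (x, y) = (52.5, 167.5) from centroid. f_tx = M·y/J = 1727 N/mm; f_ty = M·x/J = 541.4 N/mm.
Resultant f_max = √[f_tx² + (f_v + f_ty)²] = √[1727² + (531.3 + 541.4)²] = 2033 N/mm.
Capacity per unit length: φr_n = 0.75 × 0.6 × 430 × (0.707 × 12) = 1642 N/mm.
2033 > 1642 → NOT adequate.

f_max ≈ 2030 N/mm; NOT adequate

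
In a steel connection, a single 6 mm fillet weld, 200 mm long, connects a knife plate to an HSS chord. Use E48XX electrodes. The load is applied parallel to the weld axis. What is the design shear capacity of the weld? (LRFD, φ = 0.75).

E48XX → F_EXX = 480 MPa.
Effective throat t_e = 0.707 × 6 = 4.242 mm.
Total length L = 200 mm; A_we = 4.242 × 200 = 848.4 mm².
F_nw = 0.6 F_EXX = 0.6 × 480 = 288 MPa.
φR_n = 0.75 × 288 × 848.4 × 10⁻³ = 183.3 kN.

φR_n ≈ 183 kN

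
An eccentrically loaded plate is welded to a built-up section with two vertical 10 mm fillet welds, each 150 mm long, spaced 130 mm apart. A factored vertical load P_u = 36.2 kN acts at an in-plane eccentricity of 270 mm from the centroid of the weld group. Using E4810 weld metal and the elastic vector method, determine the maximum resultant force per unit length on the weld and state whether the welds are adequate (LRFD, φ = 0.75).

E48XX → F_EXX = 480 MPa.
Total weld length L_w = 300 mm. Treat welds as unit-width lines.
Polar moment about centroid: J = 2[d³/12 + d(b/2)²] = 2[150³/12 + 150×65²] = 1830000 mm³.
Direct shear f_v = P/L_w = 36.2×10³ / 300 = 120.7 N/mm (vertical).
Torsion M = P·e = 36.2×10³ × 270 = 9774000 N·mm.
Critical point at (x, y) = (65, 75) from centroid. f_tx = M·y/J = 400.6 N/mm; f_ty = M·x/J = 347.2 N/mm.
Resultant f_max = √[f_tx² + (f_v + f_ty)²] = √[400.6² + (120.7 + 347.2)²] = 615.9 N/mm.
Capacity per unit length: φr_n = 0.75 × 0.6 × 480 × (0.707 × 10) = 1527 N/mm.
615.9 ≤ 1527 → adequate.

f_max ≈ 616 N/mm; adequate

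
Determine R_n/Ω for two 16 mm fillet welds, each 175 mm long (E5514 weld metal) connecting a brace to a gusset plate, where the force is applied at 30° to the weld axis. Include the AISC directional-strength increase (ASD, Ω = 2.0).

E55XX → F_EXX = 550 MPa.
t_e = 0.707 × 16 = 11.31 mm; A_we = 11.31 × 350 = 3959 mm².
Directional factor: 1.0 + 0.5 sin^1.5(30°) = 1.177.
F_nw = 0.6 × 550 × 1.177 = 388.3 MPa.
R_n/Ω = (388.3 × 3959) / 2.0 × 10⁻³ = 768.8 kN.

R_n/Ω ≈ 769 kN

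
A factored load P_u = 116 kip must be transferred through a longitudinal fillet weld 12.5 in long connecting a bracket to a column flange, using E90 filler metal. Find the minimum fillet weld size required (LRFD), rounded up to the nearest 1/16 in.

w = 3/8 in

E90XX → F_EXX = 90 ksi.
Total weld length L = 12.5 in.
Required throat t_e = P_u / (φ × 0.6 F_EXX × L) = 116 / (0.75 × 0.6 × 90 × 12.5) = 0.2291 in.
Required leg w = t_e / 0.707 = 0.3241 in → use 3/8 in.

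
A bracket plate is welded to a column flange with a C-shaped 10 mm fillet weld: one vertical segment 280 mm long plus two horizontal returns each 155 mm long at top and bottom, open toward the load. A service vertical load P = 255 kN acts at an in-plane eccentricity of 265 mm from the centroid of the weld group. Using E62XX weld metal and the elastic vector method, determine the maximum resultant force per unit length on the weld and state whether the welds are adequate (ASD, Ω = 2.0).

f_max ≈ 1610 N/mm; NOT adequate

E62XX → F_EXX = 620 MPa.
Total weld length L_w = 590 mm. Treat welds as unit-width lines.
Centroid: x̄ = 2×155×77.5 / 590 = 40.72 mm from the vertical weld.
Polar moment about centroid: J = I_x + I_y = [280³/12 + 2×155×140²] + [280×40.72² + 2(155³/12 + 155×36.78²)] = 9410000 mm³.
Direct shear f_v = P/L_w = 255×10³ / 590 = 432.2 N/mm (vertical).
Torsion M = P·e = 255×10³ × 265 = 67575000 N·mm.
Critical point at (x, y) = (114.3, 140) from centroid. f_tx = M·y/J = 1005 N/mm; f_ty = M·x/J = 820.7 N/mm.
Resultant f_max = √[f_tx² + (f_v + f_ty)²] = √[1005² + (432.2 + 820.7)²] = 1606 N/mm.
Capacity per unit length: r_n/Ω = (1/2.0) × 0.6 × 620 × (0.707 × 10) = 1315 N/mm.
1606 > 1315 → NOT adequate.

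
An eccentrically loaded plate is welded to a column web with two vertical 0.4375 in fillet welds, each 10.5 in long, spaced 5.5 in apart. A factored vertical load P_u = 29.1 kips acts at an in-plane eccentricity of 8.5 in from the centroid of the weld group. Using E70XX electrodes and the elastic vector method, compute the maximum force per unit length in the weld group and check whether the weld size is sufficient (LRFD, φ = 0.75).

f_max ≈ 4.96 kip/in; adequate

E70XX → F_EXX = 70 ksi.
Total weld length L_w = 21 in. Treat welds as unit-width lines.
Polar moment about centroid: J = 2[d³/12 + d(b/2)²] = 2[10.5³/12 + 10.5×2.75²] = 351.8 in³.
Direct shear f_v = P/L_w = 29.1 / 21 = 1.386 kip/in (vertical).
Torsion M = P·e = 29.1 × 8.5 = 247.35 kip·in.
Critical point at (x, y) = (2.75, 5.25) from centroid. f_tx = M·y/J = 3.692 kip/in; f_ty = M·x/J = 1.934 kip/in.
Resultant f_max = √[f_tx² + (f_v + f_ty)²] = √[3.692² + (1.386 + 1.934)²] = 4.965 kip/in.
Capacity per unit length: φr_n = 0.75 × 0.6 × 70 × (0.707 × 0.4375) = 9.743 kip/in.
4.965 ≤ 9.743 → adequate.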